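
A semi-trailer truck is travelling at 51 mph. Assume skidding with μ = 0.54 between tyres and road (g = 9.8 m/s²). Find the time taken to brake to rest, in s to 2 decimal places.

Braking time ≈ 4.31 s

51 mph × 0.44704 = 22.7990 m/s.
a = μg = 0.54 × 9.8 = 5.292 m/s².
Braking time = v/a = 22.7990 / 5.292 = 4.308 s.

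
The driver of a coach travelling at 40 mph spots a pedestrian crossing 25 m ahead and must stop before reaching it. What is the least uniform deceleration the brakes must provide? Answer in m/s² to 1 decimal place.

40 mph × 0.44704 = 17.8816 m/s.
v² = 2a·d ⇒ a = v²/(2d) = 17.8816² / (2 × 25.000) = 319.752 / 50.000 = 6.3950 m/s².

Required deceleration ≈ 6.4 m/s²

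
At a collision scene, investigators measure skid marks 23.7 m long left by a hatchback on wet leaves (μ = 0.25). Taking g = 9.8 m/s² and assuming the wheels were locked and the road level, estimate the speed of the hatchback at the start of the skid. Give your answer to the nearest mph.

Initial speed ≈ 24 mph

Deceleration a = μg = 0.25 × 9.8 = 2.450 m/s².
v = √(2a·d) = √(2 × 2.450 × 23.7) = √116.130 = 10.7764 m/s.
= 10.7764 ÷ 0.44704 = 24.106 mph.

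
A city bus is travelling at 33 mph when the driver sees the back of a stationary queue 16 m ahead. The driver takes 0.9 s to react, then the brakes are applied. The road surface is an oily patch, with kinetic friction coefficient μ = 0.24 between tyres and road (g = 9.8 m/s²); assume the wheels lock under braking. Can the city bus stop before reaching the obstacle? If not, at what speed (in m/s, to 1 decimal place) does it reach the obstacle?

33 mph × 0.44704 = 14.7523 m/s.
a = μg = 0.24 × 9.8 = 2.352 m/s².
Reaction distance = 14.7523 × 0.9 = 13.277 m.
Braking distance needed to stop: v²/(2a) = 217.630 / 4.704 = 46.265 m, so total needed = 13.277 + 46.265 = 59.542 m > 16 m — it cannot stop.
Distance remaining when braking begins: 16 − 13.277 = 2.723 m.
v² = v₀² − 2a·d = 217.630 − 2 × 2.352 × 2.723 = 204.821 m²/s².
v = √204.821 = 14.312 m/s.

No — it strikes the obstacle at 14.3 m/s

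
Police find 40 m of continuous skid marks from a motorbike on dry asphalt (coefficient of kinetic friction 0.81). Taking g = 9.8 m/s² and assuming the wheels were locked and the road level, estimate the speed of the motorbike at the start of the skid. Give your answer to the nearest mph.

Initial speed ≈ 56 mph

Deceleration a = μg = 0.81 × 9.8 = 7.938 m/s².
v = √(2a·d) = √(2 × 7.938 × 40) = √635.040 = 25.2000 m/s.
= 25.2000 ÷ 0.44704 = 56.371 mph.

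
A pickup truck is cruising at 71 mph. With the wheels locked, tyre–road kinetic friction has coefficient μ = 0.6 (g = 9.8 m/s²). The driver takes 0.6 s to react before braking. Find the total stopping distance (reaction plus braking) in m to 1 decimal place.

71 mph × 0.44704 = 31.7398 m/s.
a = μg = 0.6 × 9.8 = 5.880 m/s².
Reaction distance = v·t_r = 31.7398 × 0.6 = 19.044 m.
Braking distance = v²/(2a) = 31.7398² / (2 × 5.880) = 1007.415 / 11.760 = 85.665 m.
Total = 19.044 + 85.665 = 104.709 m.

Total stopping distance ≈ 104.7 m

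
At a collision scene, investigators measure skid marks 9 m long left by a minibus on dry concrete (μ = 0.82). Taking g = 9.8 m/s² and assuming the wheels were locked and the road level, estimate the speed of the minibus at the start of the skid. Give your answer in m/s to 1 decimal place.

Deceleration a = μg = 0.82 × 9.8 = 8.036 m/s².
v = √(2a·d) = √(2 × 8.036 × 9) = √144.648 = 12.0270 m/s.

Initial speed ≈ 12.0 m/s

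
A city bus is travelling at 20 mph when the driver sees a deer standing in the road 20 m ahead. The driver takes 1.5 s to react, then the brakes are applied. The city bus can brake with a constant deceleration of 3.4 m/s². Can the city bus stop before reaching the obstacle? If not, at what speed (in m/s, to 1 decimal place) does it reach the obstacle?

20 mph × 0.44704 = 8.9408 m/s.
Reaction distance = 8.9408 × 1.5 = 13.411 m.
Braking distance needed to stop: v²/(2a) = 79.938 / 6.800 = 11.756 m, so total needed = 13.411 + 11.756 = 25.167 m > 20 m — it cannot stop.
Distance remaining when braking begins: 20 − 13.411 = 6.589 m.
v² = v₀² − 2a·d = 79.938 − 2 × 3.400 × 6.589 = 35.133 m²/s².
v = √35.133 = 5.927 m/s.

No — it strikes the obstacle at 5.9 m/s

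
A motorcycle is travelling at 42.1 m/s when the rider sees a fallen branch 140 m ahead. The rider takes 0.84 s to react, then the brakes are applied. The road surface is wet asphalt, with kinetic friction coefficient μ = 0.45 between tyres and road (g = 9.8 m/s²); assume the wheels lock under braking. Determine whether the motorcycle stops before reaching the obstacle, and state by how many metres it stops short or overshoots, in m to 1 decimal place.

No — it overshoots by 96.3 m

a = μg = 0.45 × 9.8 = 4.410 m/s².
Reaction distance = 42.1000 × 0.84 = 35.364 m.
Braking distance = v²/(2a) = 1772.410 / 8.820 = 200.954 m.
Total stopping distance = 35.364 + 200.954 = 236.318 m, vs 140 m available — it cannot stop in time and overshoots by 236.318 − 140 = 96.318 m.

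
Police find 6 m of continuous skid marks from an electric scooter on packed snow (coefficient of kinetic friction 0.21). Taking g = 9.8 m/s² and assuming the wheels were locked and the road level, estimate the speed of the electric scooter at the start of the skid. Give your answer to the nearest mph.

Initial speed ≈ 11 mph

Deceleration a = μg = 0.21 × 9.8 = 2.058 m/s².
v = √(2a·d) = √(2 × 2.058 × 6) = √24.696 = 4.9695 m/s.
= 4.9695 ÷ 0.44704 = 11.116 mph.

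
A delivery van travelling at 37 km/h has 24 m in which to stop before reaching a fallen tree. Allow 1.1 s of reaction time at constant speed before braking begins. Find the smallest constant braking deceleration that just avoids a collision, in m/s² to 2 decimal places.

Required deceleration ≈ 4.16 m/s²

37 km/h ÷ 3.6 = 10.2778 m/s.
Distance covered during reaction = 10.2778 × 1.1 = 11.306 m.
Distance available for braking: 24 − 11.306 = 12.694 m.
v² = 2a·d ⇒ a = v²/(2d) = 10.2778² / (2 × 12.694) = 105.633 / 25.388 = 4.1607 m/s².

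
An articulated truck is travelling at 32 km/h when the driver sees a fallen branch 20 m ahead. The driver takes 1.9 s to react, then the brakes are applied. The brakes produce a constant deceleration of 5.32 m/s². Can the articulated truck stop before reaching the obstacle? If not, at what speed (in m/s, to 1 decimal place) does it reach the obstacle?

No — it strikes the obstacle at 6.8 m/s

32 km/h ÷ 3.6 = 8.8889 m/s.
Reaction distance = 8.8889 × 1.9 = 16.889 m.
Braking distance needed to stop: v²/(2a) = 79.013 / 10.640 = 7.426 m, so total needed = 16.889 + 7.426 = 24.315 m > 20 m — it cannot stop.
Distance remaining when braking begins: 20 − 16.889 = 3.111 m.
v² = v₀² − 2a·d = 79.013 − 2 × 5.320 × 3.111 = 45.912 m²/s².
v = √45.912 = 6.776 m/s.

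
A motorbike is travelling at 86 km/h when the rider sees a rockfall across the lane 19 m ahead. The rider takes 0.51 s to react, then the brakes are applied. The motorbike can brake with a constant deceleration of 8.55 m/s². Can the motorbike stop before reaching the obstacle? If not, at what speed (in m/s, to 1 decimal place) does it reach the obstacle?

86 km/h ÷ 3.6 = 23.8889 m/s.
Reaction distance = 23.8889 × 0.51 = 12.183 m.
Braking distance needed to stop: v²/(2a) = 570.680 / 17.100 = 33.373 m, so total needed = 12.183 + 33.373 = 45.556 m > 19 m — it cannot stop.
Distance remaining when braking begins: 19 − 12.183 = 6.817 m.
v² = v₀² − 2a·d = 570.680 − 2 × 8.550 × 6.817 = 454.109 m²/s².
v = √454.109 = 21.310 m/s.

No — it strikes the obstacle at 21.3 m/s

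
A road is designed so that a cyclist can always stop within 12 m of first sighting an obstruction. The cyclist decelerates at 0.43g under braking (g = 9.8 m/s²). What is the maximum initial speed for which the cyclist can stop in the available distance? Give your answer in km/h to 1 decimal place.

Maximum speed ≈ 36.2 km/h

a = 0.43 × 9.8 = 4.214 m/s².
v²/(2a) = d ⇒ v = √(2 × 4.214 × 12) = √101.14 = 10.0568 m/s.
10.0568 m/s × 3.6 = 36.204 km/h.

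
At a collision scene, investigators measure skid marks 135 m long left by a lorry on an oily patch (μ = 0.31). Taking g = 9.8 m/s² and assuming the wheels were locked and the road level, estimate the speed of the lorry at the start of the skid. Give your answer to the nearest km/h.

Deceleration a = μg = 0.31 × 9.8 = 3.038 m/s².
v = √(2a·d) = √(2 × 3.038 × 135) = √820.260 = 28.6402 m/s.
= 28.6402 × 3.6 = 103.105 km/h.

Initial speed ≈ 103 km/h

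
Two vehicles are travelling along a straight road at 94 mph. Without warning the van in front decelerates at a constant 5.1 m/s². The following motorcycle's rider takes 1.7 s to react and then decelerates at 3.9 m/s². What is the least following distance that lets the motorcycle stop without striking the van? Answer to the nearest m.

94 mph × 0.44704 = 42.0218 m/s.
Leader travels v²/(2a_L) = 1765.832 / 10.200 = 173.121 m before stopping.
Follower covers v·t_r = 42.0218 × 1.7 = 71.437 m while reacting, then v²/(2a_F) = 1765.832 / 7.800 = 226.389 m while braking, for a total of 71.437 + 226.389 = 297.826 m.
Since a_F ≤ a_L and the follower starts braking later, the follower is never slower than the leader, so the closest approach is when both have stopped.
Minimum gap = 297.826 − 173.121 = 124.705 m.

Minimum gap ≈ 125 m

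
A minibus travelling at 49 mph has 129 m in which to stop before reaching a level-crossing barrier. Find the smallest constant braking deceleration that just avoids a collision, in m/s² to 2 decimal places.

Required deceleration ≈ 1.86 m/s²

49 mph × 0.44704 = 21.9050 m/s.
v² = 2a·d ⇒ a = v²/(2d) = 21.9050² / (2 × 129.000) = 479.829 / 258.000 = 1.8598 m/s².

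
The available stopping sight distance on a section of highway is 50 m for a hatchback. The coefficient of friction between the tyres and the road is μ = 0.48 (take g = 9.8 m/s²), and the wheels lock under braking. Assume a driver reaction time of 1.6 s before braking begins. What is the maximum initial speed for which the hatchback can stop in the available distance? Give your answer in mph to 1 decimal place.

a = μg = 0.48 × 9.8 = 4.704 m/s².
Stopping distance: v·t_r + v²/(2a) = 50 with t_r = 1.6 s and a = 4.704 m/s².
So v² + 15.053 v − 470.40 = 0.
Positive root: v = −a·t_r + √((a·t_r)² + 2a·d) = −7.526 + √(56.641 + 470.40) = 15.4314 m/s.
15.4314 m/s ÷ 0.44704 = 34.519 mph.

Maximum speed ≈ 34.5 mph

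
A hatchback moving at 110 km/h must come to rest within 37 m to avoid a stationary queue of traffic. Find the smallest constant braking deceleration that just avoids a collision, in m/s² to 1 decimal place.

Required deceleration ≈ 12.6 m/s²

110 km/h ÷ 3.6 = 30.5556 m/s.
v² = 2a·d ⇒ a = v²/(2d) = 30.5556² / (2 × 37.000) = 933.645 / 74.000 = 12.6168 m/s².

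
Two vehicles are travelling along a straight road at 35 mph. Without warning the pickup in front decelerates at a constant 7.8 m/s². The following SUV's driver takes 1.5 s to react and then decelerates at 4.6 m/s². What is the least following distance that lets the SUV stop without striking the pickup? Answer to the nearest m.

Minimum gap ≈ 34 m

35 mph × 0.44704 = 15.6464 m/s.
Leader travels v²/(2a_L) = 244.810 / 15.600 = 15.693 m before stopping.
Follower covers v·t_r = 15.6464 × 1.5 = 23.470 m while reacting, then v²/(2a_F) = 244.810 / 9.200 = 26.610 m while braking, for a total of 23.470 + 26.610 = 50.080 m.
Since a_F ≤ a_L and the follower starts braking later, the follower is never slower than the leader, so the closest approach is when both have stopped.
Minimum gap = 50.080 − 15.693 = 34.387 m.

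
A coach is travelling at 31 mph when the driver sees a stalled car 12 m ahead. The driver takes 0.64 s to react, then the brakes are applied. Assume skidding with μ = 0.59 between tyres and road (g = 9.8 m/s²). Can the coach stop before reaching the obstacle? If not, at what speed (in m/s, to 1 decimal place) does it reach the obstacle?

31 mph × 0.44704 = 13.8582 m/s.
a = μg = 0.59 × 9.8 = 5.782 m/s².
Reaction distance = 13.8582 × 0.64 = 8.869 m.
Braking distance needed to stop: v²/(2a) = 192.050 / 11.564 = 16.608 m, so total needed = 8.869 + 16.608 = 25.477 m > 12 m — it cannot stop.
Distance remaining when braking begins: 12 − 8.869 = 3.131 m.
v² = v₀² − 2a·d = 192.050 − 2 × 5.782 × 3.131 = 155.843 m²/s².
v = √155.843 = 12.484 m/s.

No — it strikes the obstacle at 12.5 m/s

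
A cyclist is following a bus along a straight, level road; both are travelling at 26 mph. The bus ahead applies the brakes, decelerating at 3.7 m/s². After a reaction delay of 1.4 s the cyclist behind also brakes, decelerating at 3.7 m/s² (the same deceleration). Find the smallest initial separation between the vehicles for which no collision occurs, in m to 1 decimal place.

26 mph × 0.44704 = 11.6230 m/s.
Leader travels v²/(2a_L) = 135.094 / 7.400 = 18.256 m before stopping.
Follower covers v·t_r = 11.6230 × 1.4 = 16.272 m while reacting, then v²/(2a_F) = 135.094 / 7.400 = 18.256 m while braking, for a total of 16.272 + 18.256 = 34.528 m.
Since a_F ≤ a_L and the follower starts braking later, the follower is never slower than the leader, so the closest approach is when both have stopped.
Minimum gap = 34.528 − 18.256 = 16.272 m.

Minimum gap ≈ 16.3 m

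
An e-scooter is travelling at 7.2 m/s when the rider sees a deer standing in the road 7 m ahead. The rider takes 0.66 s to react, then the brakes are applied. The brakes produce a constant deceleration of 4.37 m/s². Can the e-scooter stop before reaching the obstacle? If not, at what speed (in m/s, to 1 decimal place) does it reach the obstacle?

No — it strikes the obstacle at 5.7 m/s

Reaction distance = 7.2000 × 0.66 = 4.752 m.
Braking distance needed to stop: v²/(2a) = 51.840 / 8.740 = 5.931 m, so total needed = 4.752 + 5.931 = 10.683 m > 7 m — it cannot stop.
Distance remaining when braking begins: 7 − 4.752 = 2.248 m.
v² = v₀² − 2a·d = 51.840 − 2 × 4.370 × 2.248 = 32.192 m²/s².
v = √32.192 = 5.674 m/s.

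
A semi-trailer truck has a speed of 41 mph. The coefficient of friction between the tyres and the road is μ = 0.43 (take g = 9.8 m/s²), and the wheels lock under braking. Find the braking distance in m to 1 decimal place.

41 mph × 0.44704 = 18.3286 m/s.
a = μg = 0.43 × 9.8 = 4.214 m/s².
Braking distance = v²/(2a) = 18.3286² / (2 × 4.214) = 335.938 / 8.428 = 39.860 m.

Braking distance ≈ 39.9 m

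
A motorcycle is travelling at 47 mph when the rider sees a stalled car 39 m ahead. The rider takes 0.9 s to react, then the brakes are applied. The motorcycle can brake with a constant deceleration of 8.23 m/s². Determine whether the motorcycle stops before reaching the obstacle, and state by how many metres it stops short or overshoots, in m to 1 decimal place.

47 mph × 0.44704 = 21.0109 m/s.
Reaction distance = 21.0109 × 0.9 = 18.910 m.
Braking distance = v²/(2a) = 441.458 / 16.460 = 26.820 m.
Total stopping distance = 18.910 + 26.820 = 45.730 m, vs 39 m available — it cannot stop in time and overshoots by 45.730 − 39 = 6.730 m.

No — it overshoots by 6.7 m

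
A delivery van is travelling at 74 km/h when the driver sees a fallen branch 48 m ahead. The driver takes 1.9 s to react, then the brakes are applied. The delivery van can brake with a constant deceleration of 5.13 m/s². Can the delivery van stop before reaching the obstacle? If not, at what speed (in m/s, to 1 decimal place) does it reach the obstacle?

No — it strikes the obstacle at 18.2 m/s

74 km/h ÷ 3.6 = 20.5556 m/s.
Reaction distance = 20.5556 × 1.9 = 39.056 m.
Braking distance needed to stop: v²/(2a) = 422.533 / 10.260 = 41.183 m, so total needed = 39.056 + 41.183 = 80.239 m > 48 m — it cannot stop.
Distance remaining when braking begins: 48 − 39.056 = 8.944 m.
v² = v₀² − 2a·d = 422.533 − 2 × 5.130 × 8.944 = 330.768 m²/s².
v = √330.768 = 18.187 m/s.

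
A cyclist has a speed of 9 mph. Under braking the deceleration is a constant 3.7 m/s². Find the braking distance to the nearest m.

9 mph × 0.44704 = 4.0234 m/s.
Braking distance = v²/(2a) = 4.0234² / (2 × 3.700) = 16.188 / 7.400 = 2.188 m.

Braking distance ≈ 2 m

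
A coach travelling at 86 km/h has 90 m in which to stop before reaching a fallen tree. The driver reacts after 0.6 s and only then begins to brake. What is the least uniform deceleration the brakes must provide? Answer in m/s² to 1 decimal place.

86 km/h ÷ 3.6 = 23.8889 m/s.
Distance covered during reaction = 23.8889 × 0.6 = 14.333 m.
Distance available for braking: 90 − 14.333 = 75.667 m.
v² = 2a·d ⇒ a = v²/(2d) = 23.8889² / (2 × 75.667) = 570.680 / 151.334 = 3.7710 m/s².

Required deceleration ≈ 3.8 m/s²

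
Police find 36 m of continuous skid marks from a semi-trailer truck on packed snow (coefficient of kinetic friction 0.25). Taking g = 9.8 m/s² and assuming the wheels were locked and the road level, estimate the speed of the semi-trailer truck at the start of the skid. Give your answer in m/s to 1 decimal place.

Initial speed ≈ 13.3 m/s

Deceleration a = μg = 0.25 × 9.8 = 2.450 m/s².
v = √(2a·d) = √(2 × 2.450 × 36) = √176.400 = 13.2816 m/s.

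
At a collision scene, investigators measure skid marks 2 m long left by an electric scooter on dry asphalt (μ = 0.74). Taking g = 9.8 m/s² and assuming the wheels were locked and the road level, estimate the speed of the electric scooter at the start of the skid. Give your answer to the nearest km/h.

Initial speed ≈ 19 km/h

Deceleration a = μg = 0.74 × 9.8 = 7.252 m/s².
v = √(2a·d) = √(2 × 7.252 × 2) = √29.008 = 5.3859 m/s.
= 5.3859 × 3.6 = 19.389 km/h.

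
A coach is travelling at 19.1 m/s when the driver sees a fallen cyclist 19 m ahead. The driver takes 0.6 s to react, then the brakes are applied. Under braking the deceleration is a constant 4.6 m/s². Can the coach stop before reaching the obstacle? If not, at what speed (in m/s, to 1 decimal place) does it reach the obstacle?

No — it strikes the obstacle at 17.2 m/s

Reaction distance = 19.1000 × 0.6 = 11.460 m.
Braking distance needed to stop: v²/(2a) = 364.810 / 9.200 = 39.653 m, so total needed = 11.460 + 39.653 = 51.113 m > 19 m — it cannot stop.
Distance remaining when braking begins: 19 − 11.460 = 7.540 m.
v² = v₀² − 2a·d = 364.810 − 2 × 4.600 × 7.540 = 295.442 m²/s².
v = √295.442 = 17.188 m/s.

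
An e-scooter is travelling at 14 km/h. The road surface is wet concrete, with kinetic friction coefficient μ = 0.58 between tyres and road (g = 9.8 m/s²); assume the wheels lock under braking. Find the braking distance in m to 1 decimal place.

Braking distance ≈ 1.3 m

14 km/h ÷ 3.6 = 3.8889 m/s.
a = μg = 0.58 × 9.8 = 5.684 m/s².
Braking distance = v²/(2a) = 3.8889² / (2 × 5.684) = 15.124 / 11.368 = 1.330 m.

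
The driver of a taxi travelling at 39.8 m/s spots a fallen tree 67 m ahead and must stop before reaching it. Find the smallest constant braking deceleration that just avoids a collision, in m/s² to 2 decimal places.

Required deceleration ≈ 11.82 m/s²

v² = 2a·d ⇒ a = v²/(2d) = 39.8000² / (2 × 67.000) = 1584.040 / 134.000 = 11.8212 m/s².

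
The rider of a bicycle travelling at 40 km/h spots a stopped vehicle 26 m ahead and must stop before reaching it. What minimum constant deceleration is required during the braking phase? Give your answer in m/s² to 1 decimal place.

40 km/h ÷ 3.6 = 11.1111 m/s.
v² = 2a·d ⇒ a = v²/(2d) = 11.1111² / (2 × 26.000) = 123.457 / 52.000 = 2.3742 m/s².

Required deceleration ≈ 2.4 m/s²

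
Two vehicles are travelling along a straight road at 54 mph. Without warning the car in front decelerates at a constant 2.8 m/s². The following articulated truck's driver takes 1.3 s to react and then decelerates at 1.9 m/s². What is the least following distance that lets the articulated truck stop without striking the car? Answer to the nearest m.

Minimum gap ≈ 81 m

54 mph × 0.44704 = 24.1402 m/s.
Leader travels v²/(2a_L) = 582.749 / 5.600 = 104.062 m before stopping.
Follower covers v·t_r = 24.1402 × 1.3 = 31.382 m while reacting, then v²/(2a_F) = 582.749 / 3.800 = 153.355 m while braking, for a total of 31.382 + 153.355 = 184.737 m.
Since a_F ≤ a_L and the follower starts braking later, the follower is never slower than the leader, so the closest approach is when both have stopped.
Minimum gap = 184.737 − 104.062 = 80.675 m.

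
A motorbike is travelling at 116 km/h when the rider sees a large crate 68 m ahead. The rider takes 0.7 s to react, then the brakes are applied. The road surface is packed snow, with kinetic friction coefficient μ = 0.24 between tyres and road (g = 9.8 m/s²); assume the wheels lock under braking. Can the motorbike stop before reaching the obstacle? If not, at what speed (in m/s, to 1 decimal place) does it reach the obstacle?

116 km/h ÷ 3.6 = 32.2222 m/s.
a = μg = 0.24 × 9.8 = 2.352 m/s².
Reaction distance = 32.2222 × 0.7 = 22.556 m.
Braking distance needed to stop: v²/(2a) = 1038.270 / 4.704 = 220.721 m, so total needed = 22.556 + 220.721 = 243.277 m > 68 m — it cannot stop.
Distance remaining when braking begins: 68 − 22.556 = 45.444 m.
v² = v₀² − 2a·d = 1038.270 − 2 × 2.352 × 45.444 = 824.501 m²/s².
v = √824.501 = 28.714 m/s.

No — it strikes the obstacle at 28.7 m/s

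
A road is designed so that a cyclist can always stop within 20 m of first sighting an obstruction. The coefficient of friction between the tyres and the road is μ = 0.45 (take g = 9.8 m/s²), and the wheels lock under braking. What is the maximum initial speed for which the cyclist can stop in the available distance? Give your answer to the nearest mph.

a = μg = 0.45 × 9.8 = 4.410 m/s².
v²/(2a) = d ⇒ v = √(2 × 4.410 × 20) = √176.40 = 13.2816 m/s.
13.2816 m/s ÷ 0.44704 = 29.710 mph.

Maximum speed ≈ 30 mph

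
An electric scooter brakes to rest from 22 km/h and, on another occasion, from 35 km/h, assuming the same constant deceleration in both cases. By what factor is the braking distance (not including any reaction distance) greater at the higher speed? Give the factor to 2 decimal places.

Braking distance d = v²/(2a), so with a fixed, d ∝ v².
Factor = (35/22)² = 1.5909² = 2.5310.

Factor ≈ 2.53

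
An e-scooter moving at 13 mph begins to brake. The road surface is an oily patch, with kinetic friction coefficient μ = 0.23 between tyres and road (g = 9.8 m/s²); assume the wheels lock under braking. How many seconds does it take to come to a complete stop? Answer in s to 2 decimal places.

Braking time ≈ 2.58 s

13 mph × 0.44704 = 5.8115 m/s.
a = μg = 0.23 × 9.8 = 2.254 m/s².
Braking time = v/a = 5.8115 / 2.254 = 2.578 s.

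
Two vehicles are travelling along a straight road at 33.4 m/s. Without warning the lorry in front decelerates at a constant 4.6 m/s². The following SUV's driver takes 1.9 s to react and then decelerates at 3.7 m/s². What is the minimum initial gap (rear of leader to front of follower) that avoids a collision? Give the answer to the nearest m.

Minimum gap ≈ 93 m

Leader travels v²/(2a_L) = 1115.560 / 9.200 = 121.257 m before stopping.
Follower covers v·t_r = 33.4000 × 1.9 = 63.460 m while reacting, then v²/(2a_F) = 1115.560 / 7.400 = 150.751 m while braking, for a total of 63.460 + 150.751 = 214.211 m.
Since a_F ≤ a_L and the follower starts braking later, the follower is never slower than the leader, so the closest approach is when both have stopped.
Minimum gap = 214.211 − 121.257 = 92.954 m.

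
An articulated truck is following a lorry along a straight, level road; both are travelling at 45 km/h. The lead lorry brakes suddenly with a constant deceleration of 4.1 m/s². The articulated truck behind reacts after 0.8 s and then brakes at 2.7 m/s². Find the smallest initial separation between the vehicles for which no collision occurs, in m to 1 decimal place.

45 km/h ÷ 3.6 = 12.5000 m/s.
Leader travels v²/(2a_L) = 156.250 / 8.200 = 19.055 m before stopping.
Follower covers v·t_r = 12.5000 × 0.8 = 10.000 m while reacting, then v²/(2a_F) = 156.250 / 5.400 = 28.935 m while braking, for a total of 10.000 + 28.935 = 38.935 m.
Since a_F ≤ a_L and the follower starts braking later, the follower is never slower than the leader, so the closest approach is when both have stopped.
Minimum gap = 38.935 − 19.055 = 19.880 m.

Minimum gap ≈ 19.9 m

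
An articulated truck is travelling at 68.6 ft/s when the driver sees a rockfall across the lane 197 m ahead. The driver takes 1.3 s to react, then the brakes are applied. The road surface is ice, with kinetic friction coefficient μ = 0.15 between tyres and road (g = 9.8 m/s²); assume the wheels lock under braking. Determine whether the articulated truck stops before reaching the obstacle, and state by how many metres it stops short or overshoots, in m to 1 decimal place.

68.6 ft/s × 0.3048 = 20.9093 m/s.
a = μg = 0.15 × 9.8 = 1.470 m/s².
Reaction distance = 20.9093 × 1.3 = 27.182 m.
Braking distance = v²/(2a) = 437.199 / 2.940 = 148.707 m.
Total stopping distance = 27.182 + 148.707 = 175.889 m, vs 197 m available — it stops with 197 − 175.889 = 21.111 m to spare.

Yes — it stops 21.1 m short of the obstacle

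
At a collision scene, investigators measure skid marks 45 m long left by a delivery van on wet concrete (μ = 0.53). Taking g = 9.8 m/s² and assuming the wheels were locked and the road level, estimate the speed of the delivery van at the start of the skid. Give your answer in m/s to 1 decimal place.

Initial speed ≈ 21.6 m/s

Deceleration a = μg = 0.53 × 9.8 = 5.194 m/s².
v = √(2a·d) = √(2 × 5.194 × 45) = √467.460 = 21.6208 m/s.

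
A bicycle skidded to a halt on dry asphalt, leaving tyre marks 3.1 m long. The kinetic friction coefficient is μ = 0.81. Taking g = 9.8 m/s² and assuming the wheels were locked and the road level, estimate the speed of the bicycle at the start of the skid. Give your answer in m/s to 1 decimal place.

Deceleration a = μg = 0.81 × 9.8 = 7.938 m/s².
v = √(2a·d) = √(2 × 7.938 × 3.1) = √49.216 = 7.0154 m/s.

Initial speed ≈ 7.0 m/s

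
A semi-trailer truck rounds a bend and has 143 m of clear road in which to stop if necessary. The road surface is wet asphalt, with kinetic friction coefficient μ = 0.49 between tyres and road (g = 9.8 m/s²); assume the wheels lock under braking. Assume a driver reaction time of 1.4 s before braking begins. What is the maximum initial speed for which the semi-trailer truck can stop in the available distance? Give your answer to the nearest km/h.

a = μg = 0.49 × 9.8 = 4.802 m/s².
Stopping distance: v·t_r + v²/(2a) = 143 with t_r = 1.4 s and a = 4.802 m/s².
So v² + 13.446 v − 1373.37 = 0.
Positive root: v = −a·t_r + √((a·t_r)² + 2a·d) = −6.723 + √(45.199 + 1373.37) = 30.9409 m/s.
30.9409 m/s × 3.6 = 111.387 km/h.

Maximum speed ≈ 111 km/h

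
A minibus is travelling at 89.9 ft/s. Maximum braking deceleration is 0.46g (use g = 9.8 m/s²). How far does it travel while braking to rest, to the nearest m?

Braking distance ≈ 83 m

89.9 ft/s × 0.3048 = 27.4015 m/s.
a = 0.46 × 9.8 = 4.508 m/s².
Braking distance = v²/(2a) = 27.4015² / (2 × 4.508) = 750.842 / 9.016 = 83.279 m.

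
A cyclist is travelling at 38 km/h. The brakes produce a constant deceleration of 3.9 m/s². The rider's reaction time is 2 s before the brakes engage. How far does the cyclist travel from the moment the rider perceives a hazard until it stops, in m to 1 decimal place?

38 km/h ÷ 3.6 = 10.5556 m/s.
Reaction distance = v·t_r = 10.5556 × 2 = 21.111 m.
Braking distance = v²/(2a) = 10.5556² / (2 × 3.900) = 111.421 / 7.800 = 14.285 m.
Total = 21.111 + 14.285 = 35.396 m.

Total stopping distance ≈ 35.4 m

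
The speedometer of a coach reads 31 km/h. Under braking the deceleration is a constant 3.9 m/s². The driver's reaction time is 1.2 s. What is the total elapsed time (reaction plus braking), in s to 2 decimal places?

Total time ≈ 3.41 s

31 km/h ÷ 3.6 = 8.6111 m/s.
Braking time = v/a = 8.6111 / 3.900 = 2.208 s.
Total = 1.2 + 2.208 = 3.408 s.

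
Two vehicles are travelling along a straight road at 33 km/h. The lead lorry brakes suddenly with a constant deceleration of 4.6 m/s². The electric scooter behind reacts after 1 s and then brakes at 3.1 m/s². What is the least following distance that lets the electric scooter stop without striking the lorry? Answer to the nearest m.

Minimum gap ≈ 14 m

33 km/h ÷ 3.6 = 9.1667 m/s.
Leader travels v²/(2a_L) = 84.028 / 9.200 = 9.133 m before stopping.
Follower covers v·t_r = 9.1667 × 1 = 9.167 m while reacting, then v²/(2a_F) = 84.028 / 6.200 = 13.553 m while braking, for a total of 9.167 + 13.553 = 22.720 m.
Since a_F ≤ a_L and the follower starts braking later, the follower is never slower than the leader, so the closest approach is when both have stopped.
Minimum gap = 22.720 − 9.133 = 13.587 m.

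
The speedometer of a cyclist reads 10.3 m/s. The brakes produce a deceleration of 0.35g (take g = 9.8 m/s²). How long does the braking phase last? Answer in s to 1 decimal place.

Braking time ≈ 3.0 s

a = 0.35 × 9.8 = 3.430 m/s².
Braking time = v/a = 10.3000 / 3.430 = 3.003 s.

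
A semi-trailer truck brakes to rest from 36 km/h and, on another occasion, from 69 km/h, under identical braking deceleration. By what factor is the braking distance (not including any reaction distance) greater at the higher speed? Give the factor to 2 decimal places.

Braking distance d = v²/(2a), so with a fixed, d ∝ v².
Factor = (69/36)² = 1.9167² = 3.6737.

Factor ≈ 3.67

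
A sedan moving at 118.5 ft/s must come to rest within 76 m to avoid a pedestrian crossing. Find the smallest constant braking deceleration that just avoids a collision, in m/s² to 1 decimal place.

118.5 ft/s × 0.3048 = 36.1188 m/s.
v² = 2a·d ⇒ a = v²/(2d) = 36.1188² / (2 × 76.000) = 1304.568 / 152.000 = 8.5827 m/s².

Required deceleration ≈ 8.6 m/s²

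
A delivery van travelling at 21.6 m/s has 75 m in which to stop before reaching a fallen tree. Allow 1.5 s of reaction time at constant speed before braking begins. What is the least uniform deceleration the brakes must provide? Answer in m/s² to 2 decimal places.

Distance covered during reaction = 21.6000 × 1.5 = 32.400 m.
Distance available for braking: 75 − 32.400 = 42.600 m.
v² = 2a·d ⇒ a = v²/(2d) = 21.6000² / (2 × 42.600) = 466.560 / 85.200 = 5.4761 m/s².

Required deceleration ≈ 5.48 m/s²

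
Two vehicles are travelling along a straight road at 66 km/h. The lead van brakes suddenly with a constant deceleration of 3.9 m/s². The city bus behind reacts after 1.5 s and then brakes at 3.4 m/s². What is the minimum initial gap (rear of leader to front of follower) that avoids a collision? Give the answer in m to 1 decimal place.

Minimum gap ≈ 33.8 m

66 km/h ÷ 3.6 = 18.3333 m/s.
Leader travels v²/(2a_L) = 336.110 / 7.800 = 43.091 m before stopping.
Follower covers v·t_r = 18.3333 × 1.5 = 27.500 m while reacting, then v²/(2a_F) = 336.110 / 6.800 = 49.428 m while braking, for a total of 27.500 + 49.428 = 76.928 m.
Since a_F ≤ a_L and the follower starts braking later, the follower is never slower than the leader, so the closest approach is when both have stopped.
Minimum gap = 76.928 − 43.091 = 33.837 m.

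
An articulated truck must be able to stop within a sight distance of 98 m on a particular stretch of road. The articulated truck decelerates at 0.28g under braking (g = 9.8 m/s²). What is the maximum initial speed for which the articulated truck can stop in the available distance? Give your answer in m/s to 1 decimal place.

Maximum speed ≈ 23.2 m/s

a = 0.28 × 9.8 = 2.744 m/s².
v²/(2a) = d ⇒ v = √(2 × 2.744 × 98) = √537.82 = 23.1909 m/s.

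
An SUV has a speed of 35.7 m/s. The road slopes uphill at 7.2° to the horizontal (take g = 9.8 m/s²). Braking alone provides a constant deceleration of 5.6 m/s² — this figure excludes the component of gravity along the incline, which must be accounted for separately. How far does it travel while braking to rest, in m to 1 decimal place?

Gravity along the uphill slope adds to the braking deceleration: a_eff = 5.600 + 9.8·sin 7.2° = 5.600 + 1.228 = 6.828 m/s².
Braking distance = v²/(2a) = 35.7000² / (2 × 6.828) = 1274.490 / 13.656 = 93.328 m.

Braking distance ≈ 93.3 m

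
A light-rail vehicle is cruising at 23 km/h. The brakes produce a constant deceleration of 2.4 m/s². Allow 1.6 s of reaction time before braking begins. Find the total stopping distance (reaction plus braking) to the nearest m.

Total stopping distance ≈ 19 m

23 km/h ÷ 3.6 = 6.3889 m/s.
Reaction distance = v·t_r = 6.3889 × 1.6 = 10.222 m.
Braking distance = v²/(2a) = 6.3889² / (2 × 2.400) = 40.818 / 4.800 = 8.504 m.
Total = 10.222 + 8.504 = 18.726 m.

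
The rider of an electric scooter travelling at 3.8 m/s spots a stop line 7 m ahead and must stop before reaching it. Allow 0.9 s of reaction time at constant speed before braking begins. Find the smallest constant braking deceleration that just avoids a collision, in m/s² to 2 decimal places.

Required deceleration ≈ 2.02 m/s²

Distance covered during reaction = 3.8000 × 0.9 = 3.420 m.
Distance available for braking: 7 − 3.420 = 3.580 m.
v² = 2a·d ⇒ a = v²/(2d) = 3.8000² / (2 × 3.580) = 14.440 / 7.160 = 2.0168 m/s².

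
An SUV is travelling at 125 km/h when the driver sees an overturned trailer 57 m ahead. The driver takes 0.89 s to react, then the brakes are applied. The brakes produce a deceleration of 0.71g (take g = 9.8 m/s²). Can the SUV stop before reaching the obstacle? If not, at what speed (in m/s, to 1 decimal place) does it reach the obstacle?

125 km/h ÷ 3.6 = 34.7222 m/s.
a = 0.71 × 9.8 = 6.958 m/s².
Reaction distance = 34.7222 × 0.89 = 30.903 m.
Braking distance needed to stop: v²/(2a) = 1205.631 / 13.916 = 86.636 m, so total needed = 30.903 + 86.636 = 117.539 m > 57 m — it cannot stop.
Distance remaining when braking begins: 57 − 30.903 = 26.097 m.
v² = v₀² − 2a·d = 1205.631 − 2 × 6.958 × 26.097 = 842.465 m²/s².
v = √842.465 = 29.025 m/s.

No — it strikes the obstacle at 29.0 m/s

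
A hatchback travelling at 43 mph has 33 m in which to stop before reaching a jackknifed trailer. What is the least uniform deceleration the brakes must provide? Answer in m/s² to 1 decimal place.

Required deceleration ≈ 5.6 m/s²

43 mph × 0.44704 = 19.2227 m/s.
v² = 2a·d ⇒ a = v²/(2d) = 19.2227² / (2 × 33.000) = 369.512 / 66.000 = 5.5987 m/s².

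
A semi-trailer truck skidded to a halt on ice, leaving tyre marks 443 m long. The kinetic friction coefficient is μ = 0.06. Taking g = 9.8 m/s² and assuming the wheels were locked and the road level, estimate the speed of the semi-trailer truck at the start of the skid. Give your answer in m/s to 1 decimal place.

Deceleration a = μg = 0.06 × 9.8 = 0.588 m/s².
v = √(2a·d) = √(2 × 0.588 × 443) = √520.968 = 22.8247 m/s.

Initial speed ≈ 22.8 m/s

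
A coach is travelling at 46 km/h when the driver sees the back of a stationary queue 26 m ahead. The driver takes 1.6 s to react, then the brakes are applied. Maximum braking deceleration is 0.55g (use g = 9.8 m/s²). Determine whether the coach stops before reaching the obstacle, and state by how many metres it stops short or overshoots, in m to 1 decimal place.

No — it overshoots by 9.6 m

46 km/h ÷ 3.6 = 12.7778 m/s.
a = 0.55 × 9.8 = 5.390 m/s².
Reaction distance = 12.7778 × 1.6 = 20.444 m.
Braking distance = v²/(2a) = 163.272 / 10.780 = 15.146 m.
Total stopping distance = 20.444 + 15.146 = 35.590 m, vs 26 m available — it cannot stop in time and overshoots by 35.590 − 26 = 9.590 m.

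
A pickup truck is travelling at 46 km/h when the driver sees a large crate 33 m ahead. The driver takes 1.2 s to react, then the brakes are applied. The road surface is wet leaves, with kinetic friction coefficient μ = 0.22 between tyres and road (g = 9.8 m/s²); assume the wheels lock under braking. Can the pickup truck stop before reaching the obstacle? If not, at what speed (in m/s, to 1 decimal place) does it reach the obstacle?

46 km/h ÷ 3.6 = 12.7778 m/s.
a = μg = 0.22 × 9.8 = 2.156 m/s².
Reaction distance = 12.7778 × 1.2 = 15.333 m.
Braking distance needed to stop: v²/(2a) = 163.272 / 4.312 = 37.865 m, so total needed = 15.333 + 37.865 = 53.198 m > 33 m — it cannot stop.
Distance remaining when braking begins: 33 − 15.333 = 17.667 m.
v² = v₀² − 2a·d = 163.272 − 2 × 2.156 × 17.667 = 87.092 m²/s².
v = √87.092 = 9.332 m/s.

No — it strikes the obstacle at 9.3 m/s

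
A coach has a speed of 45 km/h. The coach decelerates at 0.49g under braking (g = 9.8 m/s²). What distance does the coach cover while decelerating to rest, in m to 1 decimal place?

45 km/h ÷ 3.6 = 12.5000 m/s.
a = 0.49 × 9.8 = 4.802 m/s².
Braking distance = v²/(2a) = 12.5000² / (2 × 4.802) = 156.250 / 9.604 = 16.269 m.

Braking distance ≈ 16.3 m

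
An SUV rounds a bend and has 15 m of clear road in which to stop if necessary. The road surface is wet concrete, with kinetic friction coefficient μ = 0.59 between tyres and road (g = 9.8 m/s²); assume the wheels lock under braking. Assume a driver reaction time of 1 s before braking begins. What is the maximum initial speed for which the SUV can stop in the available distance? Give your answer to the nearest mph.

Maximum speed ≈ 19 mph

a = μg = 0.59 × 9.8 = 5.782 m/s².
Stopping distance: v·t_r + v²/(2a) = 15 with t_r = 1 s and a = 5.782 m/s².
So v² + 11.564 v − 173.46 = 0.
Positive root: v = −a·t_r + √((a·t_r)² + 2a·d) = −5.782 + √(33.432 + 173.46) = 8.6017 m/s.
8.6017 m/s ÷ 0.44704 = 19.241 mph.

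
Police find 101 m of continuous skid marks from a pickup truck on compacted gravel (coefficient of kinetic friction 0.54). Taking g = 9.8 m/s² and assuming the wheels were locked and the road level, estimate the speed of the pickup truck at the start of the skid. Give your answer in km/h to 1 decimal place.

Deceleration a = μg = 0.54 × 9.8 = 5.292 m/s².
v = √(2a·d) = √(2 × 5.292 × 101) = √1068.984 = 32.6953 m/s.
= 32.6953 × 3.6 = 117.703 km/h.

Initial speed ≈ 117.7 km/h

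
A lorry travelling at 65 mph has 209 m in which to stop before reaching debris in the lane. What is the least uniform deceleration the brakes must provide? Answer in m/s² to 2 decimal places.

65 mph × 0.44704 = 29.0576 m/s.
v² = 2a·d ⇒ a = v²/(2d) = 29.0576² / (2 × 209.000) = 844.344 / 418.000 = 2.0200 m/s².

Required deceleration ≈ 2.02 m/s²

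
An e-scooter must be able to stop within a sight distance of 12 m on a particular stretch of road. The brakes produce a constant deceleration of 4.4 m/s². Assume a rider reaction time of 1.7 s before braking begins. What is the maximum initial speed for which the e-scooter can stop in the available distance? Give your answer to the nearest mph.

Maximum speed ≈ 12 mph

Stopping distance: v·t_r + v²/(2a) = 12 with t_r = 1.7 s and a = 4.400 m/s².
So v² + 14.960 v − 105.60 = 0.
Positive root: v = −a·t_r + √((a·t_r)² + 2a·d) = −7.480 + √(55.950 + 105.60) = 5.2302 m/s.
5.2302 m/s ÷ 0.44704 = 11.700 mph.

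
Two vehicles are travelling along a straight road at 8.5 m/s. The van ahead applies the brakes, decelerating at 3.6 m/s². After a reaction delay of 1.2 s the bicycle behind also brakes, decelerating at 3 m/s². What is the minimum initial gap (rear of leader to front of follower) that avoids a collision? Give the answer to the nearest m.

Leader travels v²/(2a_L) = 72.250 / 7.200 = 10.035 m before stopping.
Follower covers v·t_r = 8.5000 × 1.2 = 10.200 m while reacting, then v²/(2a_F) = 72.250 / 6.000 = 12.042 m while braking, for a total of 10.200 + 12.042 = 22.242 m.
Since a_F ≤ a_L and the follower starts braking later, the follower is never slower than the leader, so the closest approach is when both have stopped.
Minimum gap = 22.242 − 10.035 = 12.207 m.

Minimum gap ≈ 12 m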